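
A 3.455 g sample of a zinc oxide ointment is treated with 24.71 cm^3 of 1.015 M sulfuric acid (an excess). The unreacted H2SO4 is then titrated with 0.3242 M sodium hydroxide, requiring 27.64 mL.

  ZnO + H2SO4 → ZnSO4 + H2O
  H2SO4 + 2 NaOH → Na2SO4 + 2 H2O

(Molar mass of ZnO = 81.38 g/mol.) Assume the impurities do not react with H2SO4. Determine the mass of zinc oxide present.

1.676 g

n(H2SO4) added = 0.02471 × 1.015 = 0.02508 mol
n(NaOH) used in back-titration = 0.02764 × 0.3242 = 8.961 × 10^-3 mol
From the 1:2 ratio, n(H2SO4) left over = 1/2 × 8.961 × 10^-3 = 4.480 × 10^-3 mol
n(H2SO4) consumed by analyte = 0.02508 − 4.480 × 10^-3 = 0.02060 mol
n(ZnO) = 0.02060 mol (1:1 ratio)
mass of ZnO = 0.02060 × 81.38 = 1.676 g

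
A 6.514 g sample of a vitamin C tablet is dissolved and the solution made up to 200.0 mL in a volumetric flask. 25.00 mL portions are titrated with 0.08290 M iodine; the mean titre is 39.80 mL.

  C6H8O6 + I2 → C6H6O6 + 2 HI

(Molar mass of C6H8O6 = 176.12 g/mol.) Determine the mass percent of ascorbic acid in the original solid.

n(I2) per titration = 0.03980 × 0.08290 = 3.299 × 10^-3 mol
n(C6H8O6) in each aliquot = 3.299 × 10^-3 mol (1:1 ratio)
n(C6H8O6) in the whole flask = 3.299 × 10^-3 × 200.0/25.00 = 0.02640 mol
mass of C6H8O6 = 0.02640 × 176.12 = 4.649 g
% C6H8O6 = 4.649 / 6.514 × 100 = 71.37 %

71.37 %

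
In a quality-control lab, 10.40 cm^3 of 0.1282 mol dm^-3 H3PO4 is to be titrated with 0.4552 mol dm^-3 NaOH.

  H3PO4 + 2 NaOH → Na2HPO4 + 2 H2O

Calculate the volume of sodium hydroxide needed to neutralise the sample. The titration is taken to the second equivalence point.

n(H3PO4) = 0.01040 L × 0.1282 mol/L = 1.333 × 10^-3 mol
From the 2:1 stoichiometry, n(NaOH) = 2/1 × 1.333 × 10^-3 = 2.667 × 10^-3 mol
V(NaOH) = 2.667 × 10^-3 mol / 0.4552 mol/L = 0.005858 L = 5.858 mL

5.858 mL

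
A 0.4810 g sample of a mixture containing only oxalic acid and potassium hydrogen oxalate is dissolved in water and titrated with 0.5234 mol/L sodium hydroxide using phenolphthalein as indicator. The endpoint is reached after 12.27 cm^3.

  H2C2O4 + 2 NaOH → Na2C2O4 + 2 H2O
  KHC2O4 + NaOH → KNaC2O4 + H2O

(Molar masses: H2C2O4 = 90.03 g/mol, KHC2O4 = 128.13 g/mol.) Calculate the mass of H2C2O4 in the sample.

n(NaOH) = 0.01227 × 0.5234 = 6.422 × 10^-3 mol
Let x = n(H2C2O4), y = n(KHC2O4).
Titrant: 2x + 1y = 6.422 × 10^-3;  mass: 90.03x + 128.13y = 0.4810
Solving, x = 2.057 × 10^-3 mol, y = 2.309 × 10^-3 mol
mass of H2C2O4 = 2.057 × 10^-3 × 90.03 = 0.1852 g

0.1852 g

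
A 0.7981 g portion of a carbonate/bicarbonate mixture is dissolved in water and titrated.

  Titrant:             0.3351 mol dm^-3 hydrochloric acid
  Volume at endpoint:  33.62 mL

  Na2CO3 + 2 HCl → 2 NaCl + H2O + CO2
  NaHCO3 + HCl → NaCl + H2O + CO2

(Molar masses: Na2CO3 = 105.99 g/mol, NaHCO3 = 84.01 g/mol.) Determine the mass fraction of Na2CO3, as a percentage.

n(HCl) = 0.03362 × 0.3351 = 0.01127 mol
Let x = n(Na2CO3), y = n(NaHCO3).
Titrant: 2x + 1y = 0.01127;  mass: 105.99x + 84.01y = 0.7981
Solving, x = 2.392 × 10^-3 mol, y = 6.483 × 10^-3 mol
mass of Na2CO3 = 2.392 × 10^-3 × 105.99 = 0.2535 g
% Na2CO3 = 0.2535 / 0.7981 × 100 = 31.76 %

31.76 %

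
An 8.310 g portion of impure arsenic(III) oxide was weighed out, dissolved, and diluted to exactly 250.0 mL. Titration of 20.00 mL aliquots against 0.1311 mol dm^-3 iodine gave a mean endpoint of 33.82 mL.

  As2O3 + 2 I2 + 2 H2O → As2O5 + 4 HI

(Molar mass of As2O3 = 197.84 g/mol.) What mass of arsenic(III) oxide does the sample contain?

5.482 g

n(I2) per titration = 0.03382 × 0.1311 = 4.434 × 10^-3 mol
From the 1:2 ratio, n(As2O3) in each aliquot = 1/2 × 4.434 × 10^-3 = 2.217 × 10^-3 mol
n(As2O3) in the whole flask = 2.217 × 10^-3 × 250.0/20.00 = 0.02771 mol
mass of As2O3 = 0.02771 × 197.84 = 5.482 g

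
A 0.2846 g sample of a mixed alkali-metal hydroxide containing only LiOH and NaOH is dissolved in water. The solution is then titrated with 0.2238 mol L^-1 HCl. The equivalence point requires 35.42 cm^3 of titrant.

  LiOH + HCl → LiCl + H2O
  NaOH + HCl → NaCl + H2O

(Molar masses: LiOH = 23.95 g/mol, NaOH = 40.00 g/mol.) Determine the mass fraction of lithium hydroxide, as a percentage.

n(HCl) = 0.03542 × 0.2238 = 7.927 × 10^-3 mol
Let x = n(LiOH), y = n(NaOH).
Titrant: 1x + 1y = 7.927 × 10^-3;  mass: 23.95x + 40.00y = 0.2846
Solving, x = 2.024 × 10^-3 mol, y = 5.903 × 10^-3 mol
mass of LiOH = 2.024 × 10^-3 × 23.95 = 0.04847 g
% LiOH = 0.04847 / 0.2846 × 100 = 17.03 %

17.03 %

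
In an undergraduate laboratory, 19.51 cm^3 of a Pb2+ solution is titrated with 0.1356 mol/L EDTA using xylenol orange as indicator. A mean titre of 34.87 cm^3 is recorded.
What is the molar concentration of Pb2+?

0.2424 mol/L

Pb^2+ + EDTA^4- → [Pb(EDTA)]^2-
n(EDTA) = 0.03487 L × 0.1356 mol/L = 4.728 × 10^-3 mol
n(Pb2+) = 4.728 × 10^-3 mol (1:1 mole ratio)
[Pb2+] = 4.728 × 10^-3 mol / 0.01951 L = 0.2424 mol/L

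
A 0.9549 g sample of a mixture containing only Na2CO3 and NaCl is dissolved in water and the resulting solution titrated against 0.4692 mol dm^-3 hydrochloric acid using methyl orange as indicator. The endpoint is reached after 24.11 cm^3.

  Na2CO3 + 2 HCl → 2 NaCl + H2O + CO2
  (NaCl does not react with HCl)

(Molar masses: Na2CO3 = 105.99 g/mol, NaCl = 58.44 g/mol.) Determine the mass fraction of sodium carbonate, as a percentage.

62.78 %

n(HCl) = 0.02411 × 0.4692 = 0.01131 mol
Let x = n(Na2CO3), y = n(NaCl).
Titrant: 2x = 0.01131;  mass: 105.99x + 58.44y = 0.9549
Solving, x = 5.656 × 10^-3 mol, y = 6.081 × 10^-3 mol
mass of Na2CO3 = 5.656 × 10^-3 × 105.99 = 0.5995 g
% Na2CO3 = 0.5995 / 0.9549 × 100 = 62.78 %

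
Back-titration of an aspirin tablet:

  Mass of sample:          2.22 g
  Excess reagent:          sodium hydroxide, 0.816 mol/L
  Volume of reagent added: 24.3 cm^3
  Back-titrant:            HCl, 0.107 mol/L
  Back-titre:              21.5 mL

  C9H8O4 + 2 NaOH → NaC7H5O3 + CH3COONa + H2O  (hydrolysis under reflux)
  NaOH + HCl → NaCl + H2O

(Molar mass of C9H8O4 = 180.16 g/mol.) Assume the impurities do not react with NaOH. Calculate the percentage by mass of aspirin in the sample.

n(NaOH) added = 0.0243 × 0.816 = 0.0198 mol
n(HCl) used in back-titration = 0.0215 × 0.107 = 2.30 × 10^-3 mol
n(NaOH) left over = 2.30 × 10^-3 mol (1:1 ratio)
n(NaOH) consumed by analyte = 0.0198 − 2.30 × 10^-3 = 0.0175 mol
From the 1:2 ratio, n(C9H8O4) = 1/2 × 0.0175 = 8.76 × 10^-3 mol
mass of C9H8O4 = 8.76 × 10^-3 × 180.16 = 1.58 g
% C9H8O4 = 1.58 / 2.22 × 100 = 71.1 %

71.1 %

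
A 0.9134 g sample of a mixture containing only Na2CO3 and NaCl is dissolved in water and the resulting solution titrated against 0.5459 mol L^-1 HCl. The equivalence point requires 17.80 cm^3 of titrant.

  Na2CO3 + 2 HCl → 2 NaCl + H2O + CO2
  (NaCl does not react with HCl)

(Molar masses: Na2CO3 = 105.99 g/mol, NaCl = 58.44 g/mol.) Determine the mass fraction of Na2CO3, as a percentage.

n(HCl) = 0.01780 × 0.5459 = 9.717 × 10^-3 mol
Let x = n(Na2CO3), y = n(NaCl).
Titrant: 2x = 9.717 × 10^-3;  mass: 105.99x + 58.44y = 0.9134
Solving, x = 4.859 × 10^-3 mol, y = 6.818 × 10^-3 mol
mass of Na2CO3 = 4.859 × 10^-3 × 105.99 = 0.5150 g
% Na2CO3 = 0.5150 / 0.9134 × 100 = 56.38 %

56.38 %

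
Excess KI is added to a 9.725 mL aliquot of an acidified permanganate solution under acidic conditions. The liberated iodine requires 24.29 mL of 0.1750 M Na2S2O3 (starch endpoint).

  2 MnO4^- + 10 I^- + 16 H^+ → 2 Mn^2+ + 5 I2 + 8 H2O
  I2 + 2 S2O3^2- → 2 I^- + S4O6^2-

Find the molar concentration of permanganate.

n(S2O3^2-) = 0.02429 × 0.1750 = 4.251 × 10^-3 mol
n(I2) = n(S2O3^2-)/2 = 2.125 × 10^-3 mol
From the 2:5 ratio, n(MnO4^-) in the aliquot = 2/5 × 2.125 × 10^-3 = 8.501 × 10^-4 mol
[MnO4^-] = 8.501 × 10^-4 / 0.009725 = 0.08742 mol/L

0.08742 M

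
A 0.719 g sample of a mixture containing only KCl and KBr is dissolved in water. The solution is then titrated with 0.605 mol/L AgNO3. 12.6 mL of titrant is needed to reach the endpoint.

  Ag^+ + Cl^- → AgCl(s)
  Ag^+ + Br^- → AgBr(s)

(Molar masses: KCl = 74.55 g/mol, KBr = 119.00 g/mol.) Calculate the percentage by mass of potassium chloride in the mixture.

43.9 %

n(AgNO3) = 0.0126 × 0.605 = 7.62 × 10^-3 mol
Let x = n(KCl), y = n(KBr).
Titrant: 1x + 1y = 7.62 × 10^-3;  mass: 74.55x + 119.00y = 0.719
Solving, x = 4.23 × 10^-3 mol, y = 3.39 × 10^-3 mol
mass of KCl = 4.23 × 10^-3 × 74.55 = 0.316 g
% KCl = 0.316 / 0.719 × 100 = 43.9 %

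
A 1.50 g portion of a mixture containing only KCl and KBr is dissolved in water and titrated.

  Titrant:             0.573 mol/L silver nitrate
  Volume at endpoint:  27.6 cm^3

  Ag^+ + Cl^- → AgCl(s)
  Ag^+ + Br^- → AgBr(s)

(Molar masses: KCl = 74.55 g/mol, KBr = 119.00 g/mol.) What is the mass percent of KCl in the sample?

n(AgNO3) = 0.0276 × 0.573 = 0.0158 mol
Let x = n(KCl), y = n(KBr).
Titrant: 1x + 1y = 0.0158;  mass: 74.55x + 119.00y = 1.50
Solving, x = 8.59 × 10^-3 mol, y = 7.22 × 10^-3 mol
mass of KCl = 8.59 × 10^-3 × 74.55 = 0.641 g
% KCl = 0.641 / 1.50 × 100 = 42.7 %

42.7 %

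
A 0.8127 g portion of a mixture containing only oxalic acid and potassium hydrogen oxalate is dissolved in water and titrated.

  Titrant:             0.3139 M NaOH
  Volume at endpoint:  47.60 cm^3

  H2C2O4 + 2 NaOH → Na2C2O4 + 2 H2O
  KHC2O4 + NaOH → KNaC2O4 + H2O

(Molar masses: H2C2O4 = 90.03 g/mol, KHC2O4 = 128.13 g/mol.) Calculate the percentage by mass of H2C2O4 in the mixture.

73.42 %

n(NaOH) = 0.04760 × 0.3139 = 0.01494 mol
Let x = n(H2C2O4), y = n(KHC2O4).
Titrant: 2x + 1y = 0.01494;  mass: 90.03x + 128.13y = 0.8127
Solving, x = 6.628 × 10^-3 mol, y = 1.686 × 10^-3 mol
mass of H2C2O4 = 6.628 × 10^-3 × 90.03 = 0.5967 g
% H2C2O4 = 0.5967 / 0.8127 × 100 = 73.42 %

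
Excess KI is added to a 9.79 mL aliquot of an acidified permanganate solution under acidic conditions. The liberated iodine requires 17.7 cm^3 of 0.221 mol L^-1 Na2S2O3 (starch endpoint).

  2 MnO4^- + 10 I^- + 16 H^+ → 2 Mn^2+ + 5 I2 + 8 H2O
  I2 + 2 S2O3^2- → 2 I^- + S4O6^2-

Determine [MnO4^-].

n(S2O3^2-) = 0.0177 × 0.221 = 3.91 × 10^-3 mol
n(I2) = n(S2O3^2-)/2 = 1.96 × 10^-3 mol
From the 2:5 ratio, n(MnO4^-) in the aliquot = 2/5 × 1.96 × 10^-3 = 7.82 × 10^-4 mol
[MnO4^-] = 7.82 × 10^-4 / 0.00979 = 0.0799 mol/L

0.0799 mol/L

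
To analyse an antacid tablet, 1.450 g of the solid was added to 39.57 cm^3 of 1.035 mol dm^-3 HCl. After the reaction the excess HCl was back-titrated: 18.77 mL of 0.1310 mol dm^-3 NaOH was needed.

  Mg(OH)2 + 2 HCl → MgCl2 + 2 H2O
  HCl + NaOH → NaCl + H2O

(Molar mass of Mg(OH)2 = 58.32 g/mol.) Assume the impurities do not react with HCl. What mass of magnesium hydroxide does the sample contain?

n(HCl) added = 0.03957 × 1.035 = 0.04095 mol
n(NaOH) used in back-titration = 0.01877 × 0.1310 = 2.459 × 10^-3 mol
n(HCl) left over = 2.459 × 10^-3 mol (1:1 ratio)
n(HCl) consumed by analyte = 0.04095 − 2.459 × 10^-3 = 0.03850 mol
From the 1:2 ratio, n(Mg(OH)2) = 1/2 × 0.03850 = 0.01925 mol
mass of Mg(OH)2 = 0.01925 × 58.32 = 1.123 g

1.123 g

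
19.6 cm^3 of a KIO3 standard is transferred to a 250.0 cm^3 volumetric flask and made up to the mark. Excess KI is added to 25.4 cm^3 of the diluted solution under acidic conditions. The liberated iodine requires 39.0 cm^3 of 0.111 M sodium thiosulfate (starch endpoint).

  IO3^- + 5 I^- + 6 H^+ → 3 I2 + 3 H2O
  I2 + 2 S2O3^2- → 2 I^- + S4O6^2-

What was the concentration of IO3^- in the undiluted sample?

0.362 M

n(S2O3^2-) = 0.0390 × 0.111 = 4.33 × 10^-3 mol
n(I2) = n(S2O3^2-)/2 = 2.16 × 10^-3 mol
From the 1:3 ratio, n(IO3^-) in the aliquot = 1/3 × 2.16 × 10^-3 = 7.21 × 10^-4 mol
[IO3^-]_dilute = 7.21 × 10^-4 / 0.0254 = 0.0284 mol/L
[IO3^-]_original = 0.0284 × 250.0/19.6 = 0.362 mol/L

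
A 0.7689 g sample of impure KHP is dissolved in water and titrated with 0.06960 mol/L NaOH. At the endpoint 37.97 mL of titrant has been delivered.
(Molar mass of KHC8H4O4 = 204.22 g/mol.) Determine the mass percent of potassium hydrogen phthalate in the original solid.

KHC8H4O4 + NaOH → KNaC8H4O4 + H2O
n(NaOH) = 0.03797 L × 0.06960 mol/L = 2.643 × 10^-3 mol
n(KHC8H4O4) = 2.643 × 10^-3 mol (1:1 ratio)
mass of KHC8H4O4 = 2.643 × 10^-3 × 204.22 g/mol = 0.5397 g
% KHC8H4O4 = 0.5397 / 0.7689 × 100 = 70.19 %

70.19 %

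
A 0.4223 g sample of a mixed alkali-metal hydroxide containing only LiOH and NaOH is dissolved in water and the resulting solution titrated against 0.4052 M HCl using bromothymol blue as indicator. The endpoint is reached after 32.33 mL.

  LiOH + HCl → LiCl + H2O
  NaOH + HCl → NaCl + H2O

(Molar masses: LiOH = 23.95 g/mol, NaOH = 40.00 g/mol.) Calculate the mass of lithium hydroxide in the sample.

n(HCl) = 0.03233 × 0.4052 = 0.01310 mol
Let x = n(LiOH), y = n(NaOH).
Titrant: 1x + 1y = 0.01310;  mass: 23.95x + 40.00y = 0.4223
Solving, x = 6.337 × 10^-3 mol, y = 6.763 × 10^-3 mol
mass of LiOH = 6.337 × 10^-3 × 23.95 = 0.1518 g

0.1518 g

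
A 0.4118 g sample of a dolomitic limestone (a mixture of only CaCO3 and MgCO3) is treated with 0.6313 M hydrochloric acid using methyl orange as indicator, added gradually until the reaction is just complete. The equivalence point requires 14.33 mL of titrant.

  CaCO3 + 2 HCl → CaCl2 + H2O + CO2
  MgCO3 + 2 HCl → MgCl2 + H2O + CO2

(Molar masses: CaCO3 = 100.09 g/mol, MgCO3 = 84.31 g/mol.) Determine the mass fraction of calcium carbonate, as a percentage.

n(HCl) = 0.01433 × 0.6313 = 9.047 × 10^-3 mol
Let x = n(CaCO3), y = n(MgCO3).
Titrant: 2x + 2y = 9.047 × 10^-3;  mass: 100.09x + 84.31y = 0.4118
Solving, x = 1.929 × 10^-3 mol, y = 2.594 × 10^-3 mol
mass of CaCO3 = 1.929 × 10^-3 × 100.09 = 0.1931 g
% CaCO3 = 0.1931 / 0.4118 × 100 = 46.89 %

46.89 %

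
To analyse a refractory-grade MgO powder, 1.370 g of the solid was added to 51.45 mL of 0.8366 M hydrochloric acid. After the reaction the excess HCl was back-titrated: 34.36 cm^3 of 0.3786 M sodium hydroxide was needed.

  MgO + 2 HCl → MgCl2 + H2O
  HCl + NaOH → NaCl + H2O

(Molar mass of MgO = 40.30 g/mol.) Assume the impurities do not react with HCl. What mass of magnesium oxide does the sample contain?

0.6052 g

n(HCl) added = 0.05145 × 0.8366 = 0.04304 mol
n(NaOH) used in back-titration = 0.03436 × 0.3786 = 0.01301 mol
n(HCl) left over = 0.01301 mol (1:1 ratio)
n(HCl) consumed by analyte = 0.04304 − 0.01301 = 0.03003 mol
From the 1:2 ratio, n(MgO) = 1/2 × 0.03003 = 0.01502 mol
mass of MgO = 0.01502 × 40.30 = 0.6052 g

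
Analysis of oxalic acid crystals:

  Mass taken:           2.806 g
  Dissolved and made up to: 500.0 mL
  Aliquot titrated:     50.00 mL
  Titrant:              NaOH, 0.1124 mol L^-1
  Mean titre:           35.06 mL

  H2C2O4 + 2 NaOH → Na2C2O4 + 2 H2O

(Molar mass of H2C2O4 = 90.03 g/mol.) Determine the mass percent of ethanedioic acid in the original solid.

63.22 %

n(NaOH) per titration = 0.03506 × 0.1124 = 3.941 × 10^-3 mol
From the 1:2 ratio, n(H2C2O4) in each aliquot = 1/2 × 3.941 × 10^-3 = 1.970 × 10^-3 mol
n(H2C2O4) in the whole flask = 1.970 × 10^-3 × 500.0/50.00 = 0.01970 mol
mass of H2C2O4 = 0.01970 × 90.03 = 1.774 g
% H2C2O4 = 1.774 / 2.806 × 100 = 63.22 %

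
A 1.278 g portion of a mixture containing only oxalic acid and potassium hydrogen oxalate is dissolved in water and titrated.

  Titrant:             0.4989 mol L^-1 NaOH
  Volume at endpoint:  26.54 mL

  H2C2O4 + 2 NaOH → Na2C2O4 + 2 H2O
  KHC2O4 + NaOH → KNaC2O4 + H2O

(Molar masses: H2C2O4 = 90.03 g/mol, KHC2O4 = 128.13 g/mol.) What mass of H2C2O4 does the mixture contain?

n(NaOH) = 0.02654 × 0.4989 = 0.01324 mol
Let x = n(H2C2O4), y = n(KHC2O4).
Titrant: 2x + 1y = 0.01324;  mass: 90.03x + 128.13y = 1.278
Solving, x = 2.518 × 10^-3 mol, y = 8.205 × 10^-3 mol
mass of H2C2O4 = 2.518 × 10^-3 × 90.03 = 0.2267 g

0.2267 g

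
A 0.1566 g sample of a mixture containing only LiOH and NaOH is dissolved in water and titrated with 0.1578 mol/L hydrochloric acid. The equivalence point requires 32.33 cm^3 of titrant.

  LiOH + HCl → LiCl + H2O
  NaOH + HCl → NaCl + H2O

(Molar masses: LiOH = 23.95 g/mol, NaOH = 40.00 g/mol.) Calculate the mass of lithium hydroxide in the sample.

0.07083 g

n(HCl) = 0.03233 × 0.1578 = 5.102 × 10^-3 mol
Let x = n(LiOH), y = n(NaOH).
Titrant: 1x + 1y = 5.102 × 10^-3;  mass: 23.95x + 40.00y = 0.1566
Solving, x = 2.957 × 10^-3 mol, y = 2.144 × 10^-3 mol
mass of LiOH = 2.957 × 10^-3 × 23.95 = 0.07083 g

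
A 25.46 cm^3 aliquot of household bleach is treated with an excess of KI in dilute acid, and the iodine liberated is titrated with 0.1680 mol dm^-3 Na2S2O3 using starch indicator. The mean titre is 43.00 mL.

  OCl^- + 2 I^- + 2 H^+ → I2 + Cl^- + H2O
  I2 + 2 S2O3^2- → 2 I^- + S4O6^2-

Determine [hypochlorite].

n(S2O3^2-) = 0.04300 × 0.1680 = 7.224 × 10^-3 mol
n(I2) = n(S2O3^2-)/2 = 3.612 × 10^-3 mol
n(OCl^-) in the aliquot = 3.612 × 10^-3 mol (1:1 ratio)
[OCl^-] = 3.612 × 10^-3 / 0.02546 = 0.1419 mol/L

0.1419 mol/L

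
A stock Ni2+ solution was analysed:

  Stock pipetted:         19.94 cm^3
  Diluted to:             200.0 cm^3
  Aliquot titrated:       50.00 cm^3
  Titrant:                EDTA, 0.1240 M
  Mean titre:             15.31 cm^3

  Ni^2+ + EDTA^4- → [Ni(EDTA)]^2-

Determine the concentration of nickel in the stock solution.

0.3808 M

n(EDTA) = 0.01531 × 0.1240 = 1.898 × 10^-3 mol
n(Ni2+) in the aliquot = 1.898 × 10^-3 mol (1:1 ratio)
[Ni2+]_dilute = 1.898 × 10^-3 / 0.05000 = 0.03797 mol/L
Dilution factor = 200.0 / 19.94 = 10.03
[Ni2+]_stock = 0.03797 × 10.03 = 0.3808 mol/L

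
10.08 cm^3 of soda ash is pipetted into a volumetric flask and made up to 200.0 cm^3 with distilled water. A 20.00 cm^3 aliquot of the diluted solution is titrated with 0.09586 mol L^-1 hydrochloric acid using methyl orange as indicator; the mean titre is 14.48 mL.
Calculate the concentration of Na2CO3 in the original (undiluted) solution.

0.6885 mol/L

Na2CO3 + 2 HCl → 2 NaCl + H2O + CO2
n(HCl) = 0.01448 × 0.09586 = 1.388 × 10^-3 mol
From the 1:2 ratio, n(Na2CO3) in the aliquot = 1/2 × 1.388 × 10^-3 = 6.940 × 10^-4 mol
[Na2CO3]_dilute = 6.940 × 10^-4 / 0.02000 = 0.03470 mol/L
Dilution factor = 200.0 / 10.08 = 19.84
[Na2CO3]_stock = 0.03470 × 19.84 = 0.6885 mol/L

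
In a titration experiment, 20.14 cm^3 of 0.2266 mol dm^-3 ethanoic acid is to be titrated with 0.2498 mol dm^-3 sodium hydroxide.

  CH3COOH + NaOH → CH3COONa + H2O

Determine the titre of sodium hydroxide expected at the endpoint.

18.27 mL

n(CH3COOH) = 0.02014 L × 0.2266 mol/L = 4.564 × 10^-3 mol
n(NaOH) = 4.564 × 10^-3 mol (1:1 stoichiometry)
V(NaOH) = 4.564 × 10^-3 mol / 0.2498 mol/L = 0.01827 L = 18.27 mL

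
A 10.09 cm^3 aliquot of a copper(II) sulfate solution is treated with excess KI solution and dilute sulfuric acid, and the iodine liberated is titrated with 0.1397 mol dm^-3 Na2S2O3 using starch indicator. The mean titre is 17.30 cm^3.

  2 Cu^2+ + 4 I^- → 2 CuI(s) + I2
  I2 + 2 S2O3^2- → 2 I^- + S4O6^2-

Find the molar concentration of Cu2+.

0.2395 mol/L

n(S2O3^2-) = 0.01730 × 0.1397 = 2.417 × 10^-3 mol
n(I2) = n(S2O3^2-)/2 = 1.208 × 10^-3 mol
From the 2:1 ratio, n(Cu2+) in the aliquot = 2/1 × 1.208 × 10^-3 = 2.417 × 10^-3 mol
[Cu2+] = 2.417 × 10^-3 / 0.01009 = 0.2395 mol/L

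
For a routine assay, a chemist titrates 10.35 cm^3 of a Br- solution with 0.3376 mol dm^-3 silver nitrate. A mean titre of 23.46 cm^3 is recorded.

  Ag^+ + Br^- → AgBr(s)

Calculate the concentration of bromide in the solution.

n(AgNO3) = 0.02346 L × 0.3376 mol/L = 7.920 × 10^-3 mol
n(Br-) = 7.920 × 10^-3 mol (1:1 mole ratio)
[Br-] = 7.920 × 10^-3 mol / 0.01035 L = 0.7652 mol/L

0.7652 mol/L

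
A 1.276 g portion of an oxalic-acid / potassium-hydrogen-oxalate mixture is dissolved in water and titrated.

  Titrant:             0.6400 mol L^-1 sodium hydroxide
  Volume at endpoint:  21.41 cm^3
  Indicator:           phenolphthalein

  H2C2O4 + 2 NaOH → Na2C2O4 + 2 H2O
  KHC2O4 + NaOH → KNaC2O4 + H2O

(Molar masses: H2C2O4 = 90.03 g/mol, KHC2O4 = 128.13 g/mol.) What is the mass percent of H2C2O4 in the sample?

20.36 %

n(NaOH) = 0.02141 × 0.6400 = 0.01370 mol
Let x = n(H2C2O4), y = n(KHC2O4).
Titrant: 2x + 1y = 0.01370;  mass: 90.03x + 128.13y = 1.276
Solving, x = 2.886 × 10^-3 mol, y = 7.931 × 10^-3 mol
mass of H2C2O4 = 2.886 × 10^-3 × 90.03 = 0.2598 g
% H2C2O4 = 0.2598 / 1.276 × 100 = 20.36 %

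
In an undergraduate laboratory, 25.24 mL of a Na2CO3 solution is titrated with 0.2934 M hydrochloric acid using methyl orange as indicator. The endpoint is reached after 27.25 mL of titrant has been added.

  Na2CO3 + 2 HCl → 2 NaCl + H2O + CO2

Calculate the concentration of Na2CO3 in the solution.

0.1584 M

n(HCl) = 0.02725 L × 0.2934 mol/L = 7.995 × 10^-3 mol
From the 1:2 mole ratio, n(Na2CO3) = 1/2 × 7.995 × 10^-3 = 3.998 × 10^-3 mol
[Na2CO3] = 3.998 × 10^-3 mol / 0.02524 L = 0.1584 mol/L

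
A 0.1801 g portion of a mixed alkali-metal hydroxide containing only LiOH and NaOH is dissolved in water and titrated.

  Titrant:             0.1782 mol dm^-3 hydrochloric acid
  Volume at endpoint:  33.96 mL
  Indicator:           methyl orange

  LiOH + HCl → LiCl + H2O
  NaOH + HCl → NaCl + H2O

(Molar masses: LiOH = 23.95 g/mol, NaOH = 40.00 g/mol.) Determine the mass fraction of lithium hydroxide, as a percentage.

n(HCl) = 0.03396 × 0.1782 = 6.052 × 10^-3 mol
Let x = n(LiOH), y = n(NaOH).
Titrant: 1x + 1y = 6.052 × 10^-3;  mass: 23.95x + 40.00y = 0.1801
Solving, x = 3.861 × 10^-3 mol, y = 2.191 × 10^-3 mol
mass of LiOH = 3.861 × 10^-3 × 23.95 = 0.09247 g
% LiOH = 0.09247 / 0.1801 × 100 = 51.34 %

51.34 %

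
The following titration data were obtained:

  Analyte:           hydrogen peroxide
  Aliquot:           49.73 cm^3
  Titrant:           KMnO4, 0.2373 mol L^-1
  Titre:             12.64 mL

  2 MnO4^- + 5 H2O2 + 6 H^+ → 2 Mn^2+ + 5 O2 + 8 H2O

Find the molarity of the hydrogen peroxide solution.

n(KMnO4) = 0.01264 L × 0.2373 mol/L = 2.999 × 10^-3 mol
From the 5:2 mole ratio, n(H2O2) = 5/2 × 2.999 × 10^-3 = 7.499 × 10^-3 mol
[H2O2] = 7.499 × 10^-3 mol / 0.04973 L = 0.1508 mol/L

0.1508 mol/L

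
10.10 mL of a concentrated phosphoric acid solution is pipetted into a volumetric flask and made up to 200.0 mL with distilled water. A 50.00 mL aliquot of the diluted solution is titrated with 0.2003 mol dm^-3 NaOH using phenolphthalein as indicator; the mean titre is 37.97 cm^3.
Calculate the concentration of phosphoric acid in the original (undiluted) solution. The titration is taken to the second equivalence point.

H3PO4 + 2 NaOH → Na2HPO4 + 2 H2O
n(NaOH) = 0.03797 × 0.2003 = 7.605 × 10^-3 mol
From the 1:2 ratio, n(H3PO4) in the aliquot = 1/2 × 7.605 × 10^-3 = 3.803 × 10^-3 mol
[H3PO4]_dilute = 3.803 × 10^-3 / 0.05000 = 0.07605 mol/L
Dilution factor = 200.0 / 10.10 = 19.80
[H3PO4]_stock = 0.07605 × 19.80 = 1.506 mol/L

1.506 mol/L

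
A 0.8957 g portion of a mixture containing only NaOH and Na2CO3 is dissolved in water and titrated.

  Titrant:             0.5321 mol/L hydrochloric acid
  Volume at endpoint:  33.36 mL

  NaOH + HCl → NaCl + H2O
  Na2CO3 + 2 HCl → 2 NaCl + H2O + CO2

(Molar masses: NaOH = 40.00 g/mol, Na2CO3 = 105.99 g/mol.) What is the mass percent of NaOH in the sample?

n(HCl) = 0.03336 × 0.5321 = 0.01775 mol
Let x = n(NaOH), y = n(Na2CO3).
Titrant: 1x + 2y = 0.01775;  mass: 40.00x + 105.99y = 0.8957
Solving, x = 3.463 × 10^-3 mol, y = 7.144 × 10^-3 mol
mass of NaOH = 3.463 × 10^-3 × 40.00 = 0.1385 g
% NaOH = 0.1385 / 0.8957 × 100 = 15.47 %

15.47 %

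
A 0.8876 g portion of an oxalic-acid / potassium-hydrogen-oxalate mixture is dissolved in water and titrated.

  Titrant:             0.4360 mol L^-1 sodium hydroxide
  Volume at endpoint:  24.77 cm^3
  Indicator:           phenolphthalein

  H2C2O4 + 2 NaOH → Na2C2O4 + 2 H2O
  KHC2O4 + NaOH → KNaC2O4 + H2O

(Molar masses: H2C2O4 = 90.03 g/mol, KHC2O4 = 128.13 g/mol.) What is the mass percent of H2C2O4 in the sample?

30.28 %

n(NaOH) = 0.02477 × 0.4360 = 0.01080 mol
Let x = n(H2C2O4), y = n(KHC2O4).
Titrant: 2x + 1y = 0.01080;  mass: 90.03x + 128.13y = 0.8876
Solving, x = 2.985 × 10^-3 mol, y = 4.830 × 10^-3 mol
mass of H2C2O4 = 2.985 × 10^-3 × 90.03 = 0.2687 g
% H2C2O4 = 0.2687 / 0.8876 × 100 = 30.28 %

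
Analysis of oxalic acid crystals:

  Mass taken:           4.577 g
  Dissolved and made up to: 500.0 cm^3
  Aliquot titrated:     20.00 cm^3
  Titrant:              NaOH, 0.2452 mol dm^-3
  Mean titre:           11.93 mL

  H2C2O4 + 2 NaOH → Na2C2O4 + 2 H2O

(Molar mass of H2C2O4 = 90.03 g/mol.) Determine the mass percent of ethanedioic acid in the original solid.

n(NaOH) per titration = 0.01193 × 0.2452 = 2.925 × 10^-3 mol
From the 1:2 ratio, n(H2C2O4) in each aliquot = 1/2 × 2.925 × 10^-3 = 1.463 × 10^-3 mol
n(H2C2O4) in the whole flask = 1.463 × 10^-3 × 500.0/20.00 = 0.03657 mol
mass of H2C2O4 = 0.03657 × 90.03 = 3.292 g
% H2C2O4 = 3.292 / 4.577 × 100 = 71.92 %

71.92 %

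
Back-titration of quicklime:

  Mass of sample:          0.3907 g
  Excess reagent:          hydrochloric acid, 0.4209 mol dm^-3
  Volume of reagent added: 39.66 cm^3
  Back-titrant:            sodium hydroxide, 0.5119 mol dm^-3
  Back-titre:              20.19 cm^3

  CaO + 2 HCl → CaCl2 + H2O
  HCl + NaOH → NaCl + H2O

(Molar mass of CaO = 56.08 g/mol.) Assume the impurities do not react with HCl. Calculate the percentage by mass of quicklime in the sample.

n(HCl) added = 0.03966 × 0.4209 = 0.01669 mol
n(NaOH) used in back-titration = 0.02019 × 0.5119 = 0.01034 mol
n(HCl) left over = 0.01034 mol (1:1 ratio)
n(HCl) consumed by analyte = 0.01669 − 0.01034 = 6.358 × 10^-3 mol
From the 1:2 ratio, n(CaO) = 1/2 × 6.358 × 10^-3 = 3.179 × 10^-3 mol
mass of CaO = 3.179 × 10^-3 × 56.08 = 0.1783 g
% CaO = 0.1783 / 0.3907 × 100 = 45.63 %

45.63 %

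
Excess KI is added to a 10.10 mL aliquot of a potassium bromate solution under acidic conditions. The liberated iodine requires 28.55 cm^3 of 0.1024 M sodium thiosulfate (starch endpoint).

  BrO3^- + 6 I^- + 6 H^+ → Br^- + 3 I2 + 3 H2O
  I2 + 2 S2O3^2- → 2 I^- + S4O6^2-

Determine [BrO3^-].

0.04824 M

n(S2O3^2-) = 0.02855 × 0.1024 = 2.924 × 10^-3 mol
n(I2) = n(S2O3^2-)/2 = 1.462 × 10^-3 mol
From the 1:3 ratio, n(BrO3^-) in the aliquot = 1/3 × 1.462 × 10^-3 = 4.873 × 10^-4 mol
[BrO3^-] = 4.873 × 10^-4 / 0.01010 = 0.04824 mol/L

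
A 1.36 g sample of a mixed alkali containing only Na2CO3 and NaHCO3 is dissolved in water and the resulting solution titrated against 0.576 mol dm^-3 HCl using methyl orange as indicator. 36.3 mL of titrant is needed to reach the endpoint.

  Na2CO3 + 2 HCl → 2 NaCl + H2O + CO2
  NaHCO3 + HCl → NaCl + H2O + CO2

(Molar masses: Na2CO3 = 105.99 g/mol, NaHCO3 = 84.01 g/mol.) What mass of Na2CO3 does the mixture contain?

0.678 g

n(HCl) = 0.0363 × 0.576 = 0.0209 mol
Let x = n(Na2CO3), y = n(NaHCO3).
Titrant: 2x + 1y = 0.0209;  mass: 105.99x + 84.01y = 1.36
Solving, x = 6.39 × 10^-3 mol, y = 8.12 × 10^-3 mol
mass of Na2CO3 = 6.39 × 10^-3 × 105.99 = 0.678 g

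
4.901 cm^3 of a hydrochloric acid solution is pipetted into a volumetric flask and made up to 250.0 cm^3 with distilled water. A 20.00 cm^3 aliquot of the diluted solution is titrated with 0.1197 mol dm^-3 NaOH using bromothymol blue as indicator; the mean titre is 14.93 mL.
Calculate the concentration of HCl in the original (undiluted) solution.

4.558 mol/L

HCl + NaOH → NaCl + H2O
n(NaOH) = 0.01493 × 0.1197 = 1.787 × 10^-3 mol
n(HCl) in the aliquot = 1.787 × 10^-3 mol (1:1 ratio)
[HCl]_dilute = 1.787 × 10^-3 / 0.02000 = 0.08936 mol/L
Dilution factor = 250.0 / 4.901 = 51.01
[HCl]_stock = 0.08936 × 51.01 = 4.558 mol/L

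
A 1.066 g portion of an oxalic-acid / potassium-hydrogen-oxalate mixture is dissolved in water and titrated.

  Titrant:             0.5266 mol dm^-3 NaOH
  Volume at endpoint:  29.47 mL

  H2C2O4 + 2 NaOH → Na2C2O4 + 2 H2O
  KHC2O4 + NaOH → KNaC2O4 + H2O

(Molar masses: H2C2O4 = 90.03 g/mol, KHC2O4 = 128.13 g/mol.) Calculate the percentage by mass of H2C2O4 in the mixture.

n(NaOH) = 0.02947 × 0.5266 = 0.01552 mol
Let x = n(H2C2O4), y = n(KHC2O4).
Titrant: 2x + 1y = 0.01552;  mass: 90.03x + 128.13y = 1.066
Solving, x = 5.549 × 10^-3 mol, y = 4.421 × 10^-3 mol
mass of H2C2O4 = 5.549 × 10^-3 × 90.03 = 0.4996 g
% H2C2O4 = 0.4996 / 1.066 × 100 = 46.87 %

46.87 %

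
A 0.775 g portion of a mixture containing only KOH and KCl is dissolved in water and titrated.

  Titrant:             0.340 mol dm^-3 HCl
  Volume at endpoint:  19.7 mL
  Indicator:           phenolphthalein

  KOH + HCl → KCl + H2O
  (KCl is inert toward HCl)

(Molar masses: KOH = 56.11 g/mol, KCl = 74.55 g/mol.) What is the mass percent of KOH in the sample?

48.5 %

n(HCl) = 0.0197 × 0.340 = 6.70 × 10^-3 mol
Let x = n(KOH), y = n(KCl).
Titrant: 1x = 6.70 × 10^-3;  mass: 56.11x + 74.55y = 0.775
Solving, x = 6.70 × 10^-3 mol, y = 5.35 × 10^-3 mol
mass of KOH = 6.70 × 10^-3 × 56.11 = 0.376 g
% KOH = 0.376 / 0.775 × 100 = 48.5 %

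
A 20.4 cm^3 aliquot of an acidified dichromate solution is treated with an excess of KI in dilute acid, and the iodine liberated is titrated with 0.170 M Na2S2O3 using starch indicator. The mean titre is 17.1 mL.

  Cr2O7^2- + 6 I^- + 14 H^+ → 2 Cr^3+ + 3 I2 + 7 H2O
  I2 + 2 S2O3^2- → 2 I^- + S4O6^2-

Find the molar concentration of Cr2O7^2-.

n(S2O3^2-) = 0.0171 × 0.170 = 2.91 × 10^-3 mol
n(I2) = n(S2O3^2-)/2 = 1.45 × 10^-3 mol
From the 1:3 ratio, n(Cr2O7^2-) in the aliquot = 1/3 × 1.45 × 10^-3 = 4.85 × 10^-4 mol
[Cr2O7^2-] = 4.85 × 10^-4 / 0.0204 = 0.0238 mol/L

0.0238 M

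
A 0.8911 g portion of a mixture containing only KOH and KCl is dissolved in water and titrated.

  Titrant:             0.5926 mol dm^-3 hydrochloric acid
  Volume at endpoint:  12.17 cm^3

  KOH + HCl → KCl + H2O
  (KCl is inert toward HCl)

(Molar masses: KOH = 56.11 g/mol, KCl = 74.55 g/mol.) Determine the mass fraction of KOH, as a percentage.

45.41 %

n(HCl) = 0.01217 × 0.5926 = 7.212 × 10^-3 mol
Let x = n(KOH), y = n(KCl).
Titrant: 1x = 7.212 × 10^-3;  mass: 56.11x + 74.55y = 0.8911
Solving, x = 7.212 × 10^-3 mol, y = 6.525 × 10^-3 mol
mass of KOH = 7.212 × 10^-3 × 56.11 = 0.4047 g
% KOH = 0.4047 / 0.8911 × 100 = 45.41 %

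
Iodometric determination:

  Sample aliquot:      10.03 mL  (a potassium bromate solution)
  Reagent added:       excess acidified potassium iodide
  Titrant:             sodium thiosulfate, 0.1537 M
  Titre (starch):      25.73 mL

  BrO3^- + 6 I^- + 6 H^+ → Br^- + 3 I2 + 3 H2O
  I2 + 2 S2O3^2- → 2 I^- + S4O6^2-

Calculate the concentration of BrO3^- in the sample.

0.06571 M

n(S2O3^2-) = 0.02573 × 0.1537 = 3.955 × 10^-3 mol
n(I2) = n(S2O3^2-)/2 = 1.977 × 10^-3 mol
From the 1:3 ratio, n(BrO3^-) in the aliquot = 1/3 × 1.977 × 10^-3 = 6.591 × 10^-4 mol
[BrO3^-] = 6.591 × 10^-4 / 0.01003 = 0.06571 mol/L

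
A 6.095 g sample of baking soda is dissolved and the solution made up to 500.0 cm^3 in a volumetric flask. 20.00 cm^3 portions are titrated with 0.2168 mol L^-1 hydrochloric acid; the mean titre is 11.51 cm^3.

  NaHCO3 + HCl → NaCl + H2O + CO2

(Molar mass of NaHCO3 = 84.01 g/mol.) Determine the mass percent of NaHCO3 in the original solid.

85.99 %

n(HCl) per titration = 0.01151 × 0.2168 = 2.495 × 10^-3 mol
n(NaHCO3) in each aliquot = 2.495 × 10^-3 mol (1:1 ratio)
n(NaHCO3) in the whole flask = 2.495 × 10^-3 × 500.0/20.00 = 0.06238 mol
mass of NaHCO3 = 0.06238 × 84.01 = 5.241 g
% NaHCO3 = 5.241 / 6.095 × 100 = 85.99 %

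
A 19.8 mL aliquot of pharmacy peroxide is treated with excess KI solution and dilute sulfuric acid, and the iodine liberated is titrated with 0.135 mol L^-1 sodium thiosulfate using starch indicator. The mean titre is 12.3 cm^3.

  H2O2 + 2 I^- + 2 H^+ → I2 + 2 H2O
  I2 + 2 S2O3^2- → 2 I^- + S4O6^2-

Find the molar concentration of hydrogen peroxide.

0.0419 mol/L

n(S2O3^2-) = 0.0123 × 0.135 = 1.66 × 10^-3 mol
n(I2) = n(S2O3^2-)/2 = 8.30 × 10^-4 mol
n(H2O2) in the aliquot = 8.30 × 10^-4 mol (1:1 ratio)
[H2O2] = 8.30 × 10^-4 / 0.0198 = 0.0419 mol/L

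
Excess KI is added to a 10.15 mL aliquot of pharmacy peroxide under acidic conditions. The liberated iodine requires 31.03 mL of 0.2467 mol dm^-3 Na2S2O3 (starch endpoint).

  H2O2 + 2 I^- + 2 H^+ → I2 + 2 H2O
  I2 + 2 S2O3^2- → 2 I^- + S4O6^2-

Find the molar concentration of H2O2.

0.3771 mol/L

n(S2O3^2-) = 0.03103 × 0.2467 = 7.655 × 10^-3 mol
n(I2) = n(S2O3^2-)/2 = 3.828 × 10^-3 mol
n(H2O2) in the aliquot = 3.828 × 10^-3 mol (1:1 ratio)
[H2O2] = 3.828 × 10^-3 / 0.01015 = 0.3771 mol/L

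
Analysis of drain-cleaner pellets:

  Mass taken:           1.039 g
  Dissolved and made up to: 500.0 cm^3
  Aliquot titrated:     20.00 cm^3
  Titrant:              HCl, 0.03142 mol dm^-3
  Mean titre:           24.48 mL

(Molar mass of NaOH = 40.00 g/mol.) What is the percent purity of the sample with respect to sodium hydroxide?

74.03 %

NaOH + HCl → NaCl + H2O
n(HCl) per titration = 0.02448 × 0.03142 = 7.692 × 10^-4 mol
n(NaOH) in each aliquot = 7.692 × 10^-4 mol (1:1 ratio)
n(NaOH) in the whole flask = 7.692 × 10^-4 × 500.0/20.00 = 0.01923 mol
mass of NaOH = 0.01923 × 40.00 = 0.7692 g
% NaOH = 0.7692 / 1.039 × 100 = 74.03 %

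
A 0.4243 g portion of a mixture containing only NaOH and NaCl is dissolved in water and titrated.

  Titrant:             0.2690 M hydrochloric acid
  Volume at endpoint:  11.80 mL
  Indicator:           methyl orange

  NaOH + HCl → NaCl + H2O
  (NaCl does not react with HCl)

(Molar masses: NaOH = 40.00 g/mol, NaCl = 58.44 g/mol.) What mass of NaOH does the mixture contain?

0.1270 g

n(HCl) = 0.01180 × 0.2690 = 3.174 × 10^-3 mol
Let x = n(NaOH), y = n(NaCl).
Titrant: 1x = 3.174 × 10^-3;  mass: 40.00x + 58.44y = 0.4243
Solving, x = 3.174 × 10^-3 mol, y = 5.088 × 10^-3 mol
mass of NaOH = 3.174 × 10^-3 × 40.00 = 0.1270 g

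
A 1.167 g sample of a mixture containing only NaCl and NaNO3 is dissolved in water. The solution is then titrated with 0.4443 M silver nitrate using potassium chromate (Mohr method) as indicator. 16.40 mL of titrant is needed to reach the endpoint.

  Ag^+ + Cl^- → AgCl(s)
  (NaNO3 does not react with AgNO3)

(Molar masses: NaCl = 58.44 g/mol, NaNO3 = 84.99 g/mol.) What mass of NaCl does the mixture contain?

0.4258 g

n(AgNO3) = 0.01640 × 0.4443 = 7.287 × 10^-3 mol
Let x = n(NaCl), y = n(NaNO3).
Titrant: 1x = 7.287 × 10^-3;  mass: 58.44x + 84.99y = 1.167
Solving, x = 7.287 × 10^-3 mol, y = 8.721 × 10^-3 mol
mass of NaCl = 7.287 × 10^-3 × 58.44 = 0.4258 g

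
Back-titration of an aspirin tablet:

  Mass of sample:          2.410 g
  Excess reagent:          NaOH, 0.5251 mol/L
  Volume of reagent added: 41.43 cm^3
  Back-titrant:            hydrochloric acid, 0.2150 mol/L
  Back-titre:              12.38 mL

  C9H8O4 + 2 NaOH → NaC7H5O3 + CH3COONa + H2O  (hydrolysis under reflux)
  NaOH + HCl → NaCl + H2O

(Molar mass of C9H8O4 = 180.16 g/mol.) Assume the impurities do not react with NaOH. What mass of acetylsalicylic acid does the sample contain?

n(NaOH) added = 0.04143 × 0.5251 = 0.02175 mol
n(HCl) used in back-titration = 0.01238 × 0.2150 = 2.662 × 10^-3 mol
n(NaOH) left over = 2.662 × 10^-3 mol (1:1 ratio)
n(NaOH) consumed by analyte = 0.02175 − 2.662 × 10^-3 = 0.01909 mol
From the 1:2 ratio, n(C9H8O4) = 1/2 × 0.01909 = 9.547 × 10^-3 mol
mass of C9H8O4 = 9.547 × 10^-3 × 180.16 = 1.720 g

1.720 g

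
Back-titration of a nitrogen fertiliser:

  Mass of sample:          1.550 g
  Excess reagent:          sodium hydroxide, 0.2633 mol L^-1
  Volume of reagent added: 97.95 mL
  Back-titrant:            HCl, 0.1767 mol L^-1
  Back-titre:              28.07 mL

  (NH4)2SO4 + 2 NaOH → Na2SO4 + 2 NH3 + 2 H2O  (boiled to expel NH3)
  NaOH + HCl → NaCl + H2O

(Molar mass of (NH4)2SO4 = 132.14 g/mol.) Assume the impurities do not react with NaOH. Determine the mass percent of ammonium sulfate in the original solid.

n(NaOH) added = 0.09795 × 0.2633 = 0.02579 mol
n(HCl) used in back-titration = 0.02807 × 0.1767 = 4.960 × 10^-3 mol
n(NaOH) left over = 4.960 × 10^-3 mol (1:1 ratio)
n(NaOH) consumed by analyte = 0.02579 − 4.960 × 10^-3 = 0.02083 mol
From the 1:2 ratio, n((NH4)2SO4) = 1/2 × 0.02083 = 0.01042 mol
mass of (NH4)2SO4 = 0.01042 × 132.14 = 1.376 g
% (NH4)2SO4 = 1.376 / 1.550 × 100 = 88.79 %

88.79 %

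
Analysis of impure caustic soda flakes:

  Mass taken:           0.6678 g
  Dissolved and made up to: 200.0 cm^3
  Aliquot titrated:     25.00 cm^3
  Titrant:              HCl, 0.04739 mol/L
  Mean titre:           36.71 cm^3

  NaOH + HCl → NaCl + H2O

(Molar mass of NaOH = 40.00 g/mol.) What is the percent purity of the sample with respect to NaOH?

83.36 %

n(HCl) per titration = 0.03671 × 0.04739 = 1.740 × 10^-3 mol
n(NaOH) in each aliquot = 1.740 × 10^-3 mol (1:1 ratio)
n(NaOH) in the whole flask = 1.740 × 10^-3 × 200.0/25.00 = 0.01392 mol
mass of NaOH = 0.01392 × 40.00 = 0.5567 g
% NaOH = 0.5567 / 0.6678 × 100 = 83.36 %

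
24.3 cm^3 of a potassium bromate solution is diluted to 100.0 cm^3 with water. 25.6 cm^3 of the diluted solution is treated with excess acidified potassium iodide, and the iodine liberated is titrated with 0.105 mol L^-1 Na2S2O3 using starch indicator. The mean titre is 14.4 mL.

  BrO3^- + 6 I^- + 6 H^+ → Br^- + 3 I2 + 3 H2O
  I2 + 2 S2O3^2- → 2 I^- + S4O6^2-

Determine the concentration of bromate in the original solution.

n(S2O3^2-) = 0.0144 × 0.105 = 1.51 × 10^-3 mol
n(I2) = n(S2O3^2-)/2 = 7.56 × 10^-4 mol
From the 1:3 ratio, n(BrO3^-) in the aliquot = 1/3 × 7.56 × 10^-4 = 2.52 × 10^-4 mol
[BrO3^-]_dilute = 2.52 × 10^-4 / 0.0256 = 0.00984 mol/L
[BrO3^-]_original = 0.00984 × 100.0/24.3 = 0.0405 mol/L

0.0405 mol/L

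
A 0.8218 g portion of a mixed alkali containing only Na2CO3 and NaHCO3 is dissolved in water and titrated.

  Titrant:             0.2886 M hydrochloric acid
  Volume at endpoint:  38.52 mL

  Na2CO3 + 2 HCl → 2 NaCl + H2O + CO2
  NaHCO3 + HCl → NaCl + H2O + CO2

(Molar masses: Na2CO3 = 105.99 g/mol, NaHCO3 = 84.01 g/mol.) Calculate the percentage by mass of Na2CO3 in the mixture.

n(HCl) = 0.03852 × 0.2886 = 0.01112 mol
Let x = n(Na2CO3), y = n(NaHCO3).
Titrant: 2x + 1y = 0.01112;  mass: 105.99x + 84.01y = 0.8218
Solving, x = 1.808 × 10^-3 mol, y = 7.502 × 10^-3 mol
mass of Na2CO3 = 1.808 × 10^-3 × 105.99 = 0.1916 g
% Na2CO3 = 0.1916 / 0.8218 × 100 = 23.31 %

23.31 %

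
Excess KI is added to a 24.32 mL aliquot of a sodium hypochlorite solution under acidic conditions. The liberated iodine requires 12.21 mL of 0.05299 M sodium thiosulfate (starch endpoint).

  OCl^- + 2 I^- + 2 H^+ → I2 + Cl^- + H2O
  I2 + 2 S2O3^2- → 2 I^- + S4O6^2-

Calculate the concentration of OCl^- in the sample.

0.01330 M

n(S2O3^2-) = 0.01221 × 0.05299 = 6.470 × 10^-4 mol
n(I2) = n(S2O3^2-)/2 = 3.235 × 10^-4 mol
n(OCl^-) in the aliquot = 3.235 × 10^-4 mol (1:1 ratio)
[OCl^-] = 3.235 × 10^-4 / 0.02432 = 0.01330 mol/L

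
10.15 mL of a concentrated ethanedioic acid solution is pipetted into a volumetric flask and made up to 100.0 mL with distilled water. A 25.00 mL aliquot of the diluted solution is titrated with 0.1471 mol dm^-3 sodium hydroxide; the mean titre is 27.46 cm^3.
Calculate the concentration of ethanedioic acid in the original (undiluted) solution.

H2C2O4 + 2 NaOH → Na2C2O4 + 2 H2O
n(NaOH) = 0.02746 × 0.1471 = 4.039 × 10^-3 mol
From the 1:2 ratio, n(H2C2O4) in the aliquot = 1/2 × 4.039 × 10^-3 = 2.020 × 10^-3 mol
[H2C2O4]_dilute = 2.020 × 10^-3 / 0.02500 = 0.08079 mol/L
Dilution factor = 100.0 / 10.15 = 9.852
[H2C2O4]_stock = 0.08079 × 9.852 = 0.7959 mol/L

0.7959 mol/L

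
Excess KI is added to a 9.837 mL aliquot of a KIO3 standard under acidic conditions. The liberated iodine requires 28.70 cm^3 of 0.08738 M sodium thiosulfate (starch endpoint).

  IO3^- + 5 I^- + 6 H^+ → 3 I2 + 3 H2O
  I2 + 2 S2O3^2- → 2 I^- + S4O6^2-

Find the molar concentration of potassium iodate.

0.04249 M

n(S2O3^2-) = 0.02870 × 0.08738 = 2.508 × 10^-3 mol
n(I2) = n(S2O3^2-)/2 = 1.254 × 10^-3 mol
From the 1:3 ratio, n(IO3^-) in the aliquot = 1/3 × 1.254 × 10^-3 = 4.180 × 10^-4 mol
[IO3^-] = 4.180 × 10^-4 / 0.009837 = 0.04249 mol/L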